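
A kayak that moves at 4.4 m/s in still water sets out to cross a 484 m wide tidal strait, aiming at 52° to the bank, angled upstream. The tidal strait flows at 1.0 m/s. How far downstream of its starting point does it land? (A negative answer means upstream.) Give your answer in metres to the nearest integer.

-239 m

Perpendicular speed = 3.467 m/s; crossing time = 484 / 3.467 = 139.592 s.
Net downstream speed = -1.709 m/s.
Drift = -1.709 × 139.592 = -238.550 m (upstream).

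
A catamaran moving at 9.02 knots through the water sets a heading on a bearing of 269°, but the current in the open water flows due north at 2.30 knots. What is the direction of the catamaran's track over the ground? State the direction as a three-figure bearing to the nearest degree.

Taking east as x and north as y: velocity relative to the water = (-9.019, -0.157) knots; the water relative to ground = (0.000, 2.300) knots.
Velocity relative to ground = (-9.019, -0.157) + (0.000, 2.300) = (-9.019, 2.143) knots.
Bearing = atan2(-9.02, 2.14) = 283.36° clockwise from north.

283°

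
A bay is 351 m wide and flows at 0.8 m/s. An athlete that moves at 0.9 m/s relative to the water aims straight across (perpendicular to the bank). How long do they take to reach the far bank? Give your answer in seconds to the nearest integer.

390 s

The component of the athlete's velocity perpendicular to the bank is 0.9 m/s.
The flow acts along the bank and has no component across it.
Time = 351 / 0.900 = 390.000 s.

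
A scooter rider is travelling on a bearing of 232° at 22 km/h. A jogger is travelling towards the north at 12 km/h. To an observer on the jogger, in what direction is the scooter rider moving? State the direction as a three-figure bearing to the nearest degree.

214°

Taking east as x and north as y: scooter rider velocity = (-17.336, -13.545) km/h; jogger velocity = (0.000, 12.000) km/h.
Velocity of scooter rider relative to jogger = (-17.336, -13.545) − (0.000, 12.000) = (-17.336, -25.545) km/h.
Bearing = atan2(-17.34, -25.54) = 214.16° clockwise from north.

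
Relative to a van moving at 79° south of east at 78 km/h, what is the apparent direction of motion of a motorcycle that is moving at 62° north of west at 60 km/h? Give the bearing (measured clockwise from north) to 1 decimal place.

341.6°

Taking east as x and north as y: motorcycle velocity = (-28.168, 52.977) km/h; van velocity = (14.883, -76.567) km/h.
Velocity of motorcycle relative to van = (-28.168, 52.977) − (14.883, -76.567) = (-43.051, 129.544) km/h.
Bearing = atan2(-43.05, 129.54) = 341.62° clockwise from north.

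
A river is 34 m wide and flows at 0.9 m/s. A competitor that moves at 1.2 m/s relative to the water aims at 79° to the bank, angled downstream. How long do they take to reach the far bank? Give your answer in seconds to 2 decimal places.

28.86 s

The component of the competitor's velocity perpendicular to the bank is 1.2 × sin 79° = 1.178 m/s.
The current is parallel to the bank, so it does not affect the crossing time.
Time = 34 / 1.178 = 28.864 s.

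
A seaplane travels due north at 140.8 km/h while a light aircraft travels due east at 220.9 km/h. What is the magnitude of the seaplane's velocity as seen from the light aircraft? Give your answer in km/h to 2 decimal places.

261.96 km/h

Taking east as x and north as y: seaplane velocity = (0.000, 140.800) km/h; light aircraft velocity = (220.900, 0.000) km/h.
Velocity of seaplane relative to light aircraft = (0.000, 140.800) − (220.900, 0.000) = (-220.900, 140.800) km/h.
Magnitude = |(-220.900, 140.800)| = 261.957 km/h.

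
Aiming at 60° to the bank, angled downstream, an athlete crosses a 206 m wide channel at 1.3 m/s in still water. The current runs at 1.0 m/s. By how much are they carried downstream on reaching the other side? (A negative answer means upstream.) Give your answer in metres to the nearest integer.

302 m

Perpendicular speed = 1.126 m/s; crossing time = 206 / 1.126 = 182.976 s.
Net downstream speed = 1.650 m/s.
Drift = 1.650 × 182.976 = 301.910 m (downstream).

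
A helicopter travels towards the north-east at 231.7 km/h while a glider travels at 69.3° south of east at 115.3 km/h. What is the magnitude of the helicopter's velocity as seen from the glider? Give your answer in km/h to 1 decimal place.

Taking east as x and north as y: helicopter velocity = (163.837, 163.837) km/h; glider velocity = (40.756, -107.857) km/h.
Velocity of helicopter relative to glider = (163.837, 163.837) − (40.756, -107.857) = (123.081, 271.693) km/h.
Magnitude = |(123.081, 271.693)| = 298.272 km/h.

298.3 km/h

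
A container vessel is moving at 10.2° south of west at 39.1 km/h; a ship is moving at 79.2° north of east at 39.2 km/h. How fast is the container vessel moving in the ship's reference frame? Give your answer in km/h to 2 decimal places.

64.53 km/h

Taking east as x and north as y: container vessel velocity = (-38.482, -6.924) km/h; ship velocity = (7.345, 38.506) km/h.
Velocity of container vessel relative to ship = (-38.482, -6.924) − (7.345, 38.506) = (-45.827, -45.430) km/h.
Magnitude = |(-45.827, -45.430)| = 64.529 km/h.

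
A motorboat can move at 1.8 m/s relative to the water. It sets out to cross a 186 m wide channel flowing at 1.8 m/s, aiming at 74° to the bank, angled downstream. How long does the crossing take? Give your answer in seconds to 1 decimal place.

The component of the motorboat's velocity perpendicular to the bank is 1.8 × sin 74° = 1.730 m/s.
The current is parallel to the bank, so it does not affect the crossing time.
Time = 186 / 1.730 = 107.498 s.

107.5 s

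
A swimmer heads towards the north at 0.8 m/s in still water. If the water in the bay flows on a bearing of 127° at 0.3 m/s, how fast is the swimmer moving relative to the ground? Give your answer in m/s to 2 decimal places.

Taking east as x and north as y: velocity relative to the water = (0.000, 0.800) m/s; the water relative to ground = (0.240, -0.181) m/s.
Velocity relative to ground = (0.000, 0.800) + (0.240, -0.181) = (0.240, 0.619) m/s.
Speed = |(0.240, 0.619)| = 0.664 m/s.

0.66 m/s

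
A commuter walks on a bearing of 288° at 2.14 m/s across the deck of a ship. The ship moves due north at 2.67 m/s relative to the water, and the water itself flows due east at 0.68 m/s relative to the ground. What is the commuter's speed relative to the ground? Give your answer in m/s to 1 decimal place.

3.6 m/s

In east/north components (m/s): commuter relative to ship = (-2.035, 0.661); ship relative to water = (0.000, 2.670); water relative to ground = (0.680, 0.000).
Sum = (-1.355, 3.331) m/s.
Speed = |(-1.355, 3.331)| = 3.596 m/s.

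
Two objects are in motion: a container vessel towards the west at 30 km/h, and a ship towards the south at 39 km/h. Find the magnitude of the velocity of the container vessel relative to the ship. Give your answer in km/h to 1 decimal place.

Taking east as x and north as y: container vessel velocity = (-30.000, 0.000) km/h; ship velocity = (0.000, -39.000) km/h.
Velocity of container vessel relative to ship = (-30.000, 0.000) − (0.000, -39.000) = (-30.000, 39.000) km/h.
Magnitude = |(-30.000, 39.000)| = 49.204 km/h.

49.2 km/h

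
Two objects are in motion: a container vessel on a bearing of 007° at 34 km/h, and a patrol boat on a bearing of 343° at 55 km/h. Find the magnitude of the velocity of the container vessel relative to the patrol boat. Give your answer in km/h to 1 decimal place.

27.6 km/h

Taking east as x and north as y: container vessel velocity = (4.144, 33.747) km/h; patrol boat velocity = (-16.080, 52.597) km/h.
Velocity of container vessel relative to patrol boat = (4.144, 33.747) − (-16.080, 52.597) = (20.224, -18.850) km/h.
Magnitude = |(20.224, -18.850)| = 27.647 km/h.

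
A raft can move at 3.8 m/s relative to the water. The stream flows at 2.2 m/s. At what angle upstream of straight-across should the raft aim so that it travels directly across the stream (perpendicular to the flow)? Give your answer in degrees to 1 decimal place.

To cancel the current, the upstream component of the raft's velocity must equal the flow: 3.8 sin θ = 2.2.
sin θ = 2.2 / 3.8 = 0.5789.
θ = arcsin(0.5789) = 35.377°.

35.4°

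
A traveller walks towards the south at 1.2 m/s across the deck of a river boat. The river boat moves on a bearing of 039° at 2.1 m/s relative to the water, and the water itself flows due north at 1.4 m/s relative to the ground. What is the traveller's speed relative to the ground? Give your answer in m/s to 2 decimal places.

In east/north components (m/s): traveller relative to river boat = (0.000, -1.200); river boat relative to water = (1.322, 1.632); water relative to ground = (0.000, 1.400).
Sum = (1.322, 1.832) m/s.
Speed = |(1.322, 1.832)| = 2.259 m/s.

2.26 m/s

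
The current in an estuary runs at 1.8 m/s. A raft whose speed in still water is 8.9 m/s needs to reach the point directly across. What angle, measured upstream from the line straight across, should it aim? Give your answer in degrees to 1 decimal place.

To cancel the current, the upstream component of the raft's velocity must equal the flow: 8.9 sin θ = 1.8.
sin θ = 1.8 / 8.9 = 0.2022.
θ = arcsin(0.2022) = 11.668°.

11.7°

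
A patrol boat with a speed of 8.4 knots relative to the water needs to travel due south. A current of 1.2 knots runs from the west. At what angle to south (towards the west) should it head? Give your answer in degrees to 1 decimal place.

The current pushes perpendicular to the desired track; the heading must have a component into the current equal to 1.2 knots: 8.4 sin θ = 1.2.
sin θ = 0.1429, so θ = 8.213°.

8.2°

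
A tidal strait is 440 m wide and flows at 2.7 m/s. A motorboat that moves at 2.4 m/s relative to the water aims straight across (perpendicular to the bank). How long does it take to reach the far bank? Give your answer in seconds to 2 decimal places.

The component of the motorboat's velocity perpendicular to the bank is 2.4 m/s.
The current is parallel to the bank, so it does not affect the crossing time.
Time = 440 / 2.400 = 183.333 s.

183.33 s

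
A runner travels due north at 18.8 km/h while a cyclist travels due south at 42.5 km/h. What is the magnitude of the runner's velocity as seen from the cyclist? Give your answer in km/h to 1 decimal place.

Taking east as x and north as y: runner velocity = (0.000, 18.800) km/h; cyclist velocity = (0.000, -42.500) km/h.
Velocity of runner relative to cyclist = (0.000, 18.800) − (0.000, -42.500) = (0.000, 61.300) km/h.
Magnitude = |(0.000, 61.300)| = 61.300 km/h.

61.3 km/h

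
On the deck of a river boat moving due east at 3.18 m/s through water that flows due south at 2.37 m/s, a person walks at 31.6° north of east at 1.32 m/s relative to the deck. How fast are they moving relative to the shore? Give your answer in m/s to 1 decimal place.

4.6 m/s

In east/north components (m/s): person relative to river boat = (1.124, 0.692); river boat relative to water = (3.180, 0.000); water relative to ground = (0.000, -2.370).
Sum = (4.304, -1.678) m/s.
Speed = |(4.304, -1.678)| = 4.620 m/s.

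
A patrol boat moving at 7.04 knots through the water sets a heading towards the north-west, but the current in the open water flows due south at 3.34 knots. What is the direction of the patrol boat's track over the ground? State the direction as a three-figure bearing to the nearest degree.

288°

Taking east as x and north as y: velocity relative to the water = (-4.978, 4.978) knots; the water relative to ground = (0.000, -3.340) knots.
Velocity relative to ground = (-4.978, 4.978) + (0.000, -3.340) = (-4.978, 1.638) knots.
Bearing = atan2(-4.98, 1.64) = 288.21° clockwise from north.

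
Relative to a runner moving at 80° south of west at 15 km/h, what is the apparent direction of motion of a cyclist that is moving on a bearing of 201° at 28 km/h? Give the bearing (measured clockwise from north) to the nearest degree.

213°

Taking east as x and north as y: cyclist velocity = (-10.034, -26.140) km/h; runner velocity = (-2.605, -14.772) km/h.
Velocity of cyclist relative to runner = (-10.034, -26.140) − (-2.605, -14.772) = (-7.430, -11.368) km/h.
Bearing = atan2(-7.43, -11.37) = 213.17° clockwise from north.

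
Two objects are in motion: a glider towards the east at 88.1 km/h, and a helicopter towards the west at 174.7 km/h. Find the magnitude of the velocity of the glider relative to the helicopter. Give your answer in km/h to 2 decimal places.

262.80 km/h

Taking east as x and north as y: glider velocity = (88.100, 0.000) km/h; helicopter velocity = (-174.700, 0.000) km/h.
Velocity of glider relative to helicopter = (88.100, 0.000) − (-174.700, 0.000) = (262.800, 0.000) km/h.
Magnitude = |(262.800, 0.000)| = 262.800 km/h.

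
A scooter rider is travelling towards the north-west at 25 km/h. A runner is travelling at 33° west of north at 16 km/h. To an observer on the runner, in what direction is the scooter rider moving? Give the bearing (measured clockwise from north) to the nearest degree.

Taking east as x and north as y: scooter rider velocity = (-17.678, 17.678) km/h; runner velocity = (-8.714, 13.419) km/h.
Velocity of scooter rider relative to runner = (-17.678, 17.678) − (-8.714, 13.419) = (-8.963, 4.259) km/h.
Bearing = atan2(-8.96, 4.26) = 295.41° clockwise from north.

295°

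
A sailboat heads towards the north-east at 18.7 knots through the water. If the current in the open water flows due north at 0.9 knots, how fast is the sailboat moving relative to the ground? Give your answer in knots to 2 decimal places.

19.35 knots

Taking east as x and north as y: velocity relative to the water = (13.223, 13.223) knots; the water relative to ground = (0.000, 0.900) knots.
Velocity relative to ground = (13.223, 13.223) + (0.000, 0.900) = (13.223, 14.123) knots.
Speed = |(13.223, 14.123)| = 19.347 knots.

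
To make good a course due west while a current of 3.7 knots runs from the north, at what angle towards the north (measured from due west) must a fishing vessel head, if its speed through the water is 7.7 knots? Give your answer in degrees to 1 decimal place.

28.7°

The current pushes perpendicular to the desired track; the heading must have a component into the current equal to 3.7 knots: 7.7 sin θ = 3.7.
sin θ = 0.4805, so θ = 28.719°.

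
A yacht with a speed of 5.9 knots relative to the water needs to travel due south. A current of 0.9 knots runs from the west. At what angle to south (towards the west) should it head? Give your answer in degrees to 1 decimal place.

The current pushes perpendicular to the desired track; the heading must have a component into the current equal to 0.9 knots: 5.9 sin θ = 0.9.
sin θ = 0.1525, so θ = 8.774°.

8.8°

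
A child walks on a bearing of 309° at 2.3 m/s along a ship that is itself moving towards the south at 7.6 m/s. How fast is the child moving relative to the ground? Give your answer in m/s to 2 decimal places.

Taking east as x and north as y: ship velocity = (0.000, -7.600) m/s; child velocity relative to ship = (-1.787, 1.447) m/s.
Velocity relative to ground = (0.000, -7.600) + (-1.787, 1.447) = (-1.787, -6.153) m/s.
Speed = |(-1.787, -6.153)| = 6.407 m/s.

6.41 m/s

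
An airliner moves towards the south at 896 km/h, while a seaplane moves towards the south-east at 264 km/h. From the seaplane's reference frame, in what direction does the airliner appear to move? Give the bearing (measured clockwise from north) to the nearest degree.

195°

Taking east as x and north as y: airliner velocity = (0.000, -896.000) km/h; seaplane velocity = (186.676, -186.676) km/h.
Velocity of airliner relative to seaplane = (0.000, -896.000) − (186.676, -186.676) = (-186.676, -709.324) km/h.
Bearing = atan2(-186.68, -709.32) = 194.74° clockwise from north.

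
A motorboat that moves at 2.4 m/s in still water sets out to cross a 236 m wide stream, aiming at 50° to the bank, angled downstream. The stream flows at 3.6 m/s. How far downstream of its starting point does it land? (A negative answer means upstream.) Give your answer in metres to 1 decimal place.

660.1 m

Perpendicular speed = 1.839 m/s; crossing time = 236 / 1.839 = 128.365 s.
Net downstream speed = 5.143 m/s.
Drift = 5.143 × 128.365 = 660.142 m (downstream).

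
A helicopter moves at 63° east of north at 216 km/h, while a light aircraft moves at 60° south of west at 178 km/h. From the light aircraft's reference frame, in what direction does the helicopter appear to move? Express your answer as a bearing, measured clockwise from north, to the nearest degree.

Taking east as x and north as y: helicopter velocity = (192.457, 98.062) km/h; light aircraft velocity = (-89.000, -154.153) km/h.
Velocity of helicopter relative to light aircraft = (192.457, 98.062) − (-89.000, -154.153) = (281.457, 252.214) km/h.
Bearing = atan2(281.46, 252.21) = 48.14° clockwise from north.

048°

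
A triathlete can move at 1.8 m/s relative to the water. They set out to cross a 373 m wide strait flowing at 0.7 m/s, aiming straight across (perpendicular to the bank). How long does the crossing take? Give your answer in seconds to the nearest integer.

207 s

The component of the triathlete's velocity perpendicular to the bank is 1.8 m/s.
Only the cross-stream component determines the crossing time; the current contributes nothing perpendicular to the bank.
Time = 373 / 1.800 = 207.222 s.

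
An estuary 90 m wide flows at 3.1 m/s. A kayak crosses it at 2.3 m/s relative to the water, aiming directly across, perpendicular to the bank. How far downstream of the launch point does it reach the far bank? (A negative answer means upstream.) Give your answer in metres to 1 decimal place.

121.3 m

Perpendicular speed = 2.300 m/s; crossing time = 90 / 2.300 = 39.130 s.
Net downstream speed = 3.100 m/s.
Drift = 3.100 × 39.130 = 121.304 m (downstream).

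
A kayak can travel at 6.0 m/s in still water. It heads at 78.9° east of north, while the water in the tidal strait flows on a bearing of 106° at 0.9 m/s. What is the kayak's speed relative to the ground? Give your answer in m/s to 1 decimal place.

6.8 m/s

Taking east as x and north as y: velocity relative to the water = (5.888, 1.155) m/s; the water relative to ground = (0.865, -0.248) m/s.
Velocity relative to ground = (5.888, 1.155) + (0.865, -0.248) = (6.753, 0.907) m/s.
Speed = |(6.753, 0.907)| = 6.814 m/s.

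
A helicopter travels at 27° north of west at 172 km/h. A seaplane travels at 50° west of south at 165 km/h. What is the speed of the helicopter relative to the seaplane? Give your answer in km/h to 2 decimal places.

186.09 km/h

Taking east as x and north as y: helicopter velocity = (-153.253, 78.086) km/h; seaplane velocity = (-126.397, -106.060) km/h.
Velocity of helicopter relative to seaplane = (-153.253, 78.086) − (-126.397, -106.060) = (-26.856, 184.146) km/h.
Magnitude = |(-26.856, 184.146)| = 186.094 km/h.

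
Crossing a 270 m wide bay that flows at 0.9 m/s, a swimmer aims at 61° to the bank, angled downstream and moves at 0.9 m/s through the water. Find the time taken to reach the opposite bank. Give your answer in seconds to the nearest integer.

343 s

The component of the swimmer's velocity perpendicular to the bank is 0.9 × sin 61° = 0.787 m/s.
The current is parallel to the bank, so it does not affect the crossing time.
Time = 270 / 0.787 = 343.006 s.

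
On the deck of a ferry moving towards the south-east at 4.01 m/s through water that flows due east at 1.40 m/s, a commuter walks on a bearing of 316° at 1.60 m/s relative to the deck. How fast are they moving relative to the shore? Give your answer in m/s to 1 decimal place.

3.5 m/s

In east/north components (m/s): commuter relative to ferry = (-1.111, 1.151); ferry relative to water = (2.835, -2.835); water relative to ground = (1.400, 0.000).
Sum = (3.124, -1.685) m/s.
Speed = |(3.124, -1.685)| = 3.549 m/s.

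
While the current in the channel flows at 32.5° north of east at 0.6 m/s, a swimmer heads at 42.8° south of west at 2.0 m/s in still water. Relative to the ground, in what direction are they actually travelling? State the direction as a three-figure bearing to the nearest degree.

223°

Taking east as x and north as y: velocity relative to the water = (-1.467, -1.359) m/s; the water relative to ground = (0.506, 0.322) m/s.
Velocity relative to ground = (-1.467, -1.359) + (0.506, 0.322) = (-0.961, -1.037) m/s.
Bearing = atan2(-0.96, -1.04) = 222.85° clockwise from north.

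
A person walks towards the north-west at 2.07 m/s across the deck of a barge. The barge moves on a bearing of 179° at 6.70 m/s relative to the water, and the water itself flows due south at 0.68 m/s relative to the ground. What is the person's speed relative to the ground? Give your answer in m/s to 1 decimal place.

6.1 m/s

In east/north components (m/s): person relative to barge = (-1.464, 1.464); barge relative to water = (0.117, -6.699); water relative to ground = (0.000, -0.680).
Sum = (-1.347, -5.915) m/s.
Speed = |(-1.347, -5.915)| = 6.067 m/s.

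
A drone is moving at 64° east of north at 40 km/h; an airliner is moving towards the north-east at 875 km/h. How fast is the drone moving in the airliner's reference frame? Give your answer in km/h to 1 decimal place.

837.3 km/h

Taking east as x and north as y: drone velocity = (35.952, 17.535) km/h; airliner velocity = (618.718, 618.718) km/h.
Velocity of drone relative to airliner = (35.952, 17.535) − (618.718, 618.718) = (-582.767, -601.184) km/h.
Magnitude = |(-582.767, -601.184)| = 837.281 km/h.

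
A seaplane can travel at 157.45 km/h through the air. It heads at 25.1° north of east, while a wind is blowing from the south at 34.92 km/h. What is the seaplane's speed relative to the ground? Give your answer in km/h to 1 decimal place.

175.1 km/h

Taking east as x and north as y: velocity relative to the air = (142.582, 66.790) km/h; the air relative to ground = (0.000, 34.920) km/h.
Velocity relative to ground = (142.582, 66.790) + (0.000, 34.920) = (142.582, 101.710) km/h.
Speed = |(142.582, 101.710)| = 175.141 km/h.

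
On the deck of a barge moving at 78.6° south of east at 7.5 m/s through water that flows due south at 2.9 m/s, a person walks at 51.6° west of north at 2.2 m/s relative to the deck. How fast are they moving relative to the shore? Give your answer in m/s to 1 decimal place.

In east/north components (m/s): person relative to barge = (-1.724, 1.367); barge relative to water = (1.482, -7.352); water relative to ground = (0.000, -2.900).
Sum = (-0.242, -8.886) m/s.
Speed = |(-0.242, -8.886)| = 8.889 m/s.

8.9 m/s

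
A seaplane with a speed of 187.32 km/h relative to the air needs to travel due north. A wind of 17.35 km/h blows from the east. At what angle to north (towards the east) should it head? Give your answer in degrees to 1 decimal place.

The wind pushes perpendicular to the desired track; the heading must have a component into the wind equal to 17.35 km/h: 187.32 sin θ = 17.35.
sin θ = 0.0926, so θ = 5.314°.

5.3°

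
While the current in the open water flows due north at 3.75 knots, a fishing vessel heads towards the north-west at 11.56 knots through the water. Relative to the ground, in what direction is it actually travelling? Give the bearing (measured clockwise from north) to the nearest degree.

326°

Taking east as x and north as y: velocity relative to the water = (-8.174, 8.174) knots; the water relative to ground = (0.000, 3.750) knots.
Velocity relative to ground = (-8.174, 8.174) + (0.000, 3.750) = (-8.174, 11.924) knots.
Bearing = atan2(-8.17, 11.92) = 325.57° clockwise from north.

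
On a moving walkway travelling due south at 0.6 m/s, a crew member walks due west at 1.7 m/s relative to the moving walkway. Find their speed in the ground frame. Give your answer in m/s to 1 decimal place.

Taking east as x and north as y: moving walkway velocity = (0.000, -0.600) m/s; crew member velocity relative to moving walkway = (-1.700, 0.000) m/s.
Velocity relative to ground = (0.000, -0.600) + (-1.700, 0.000) = (-1.700, -0.600) m/s.
Speed = |(-1.700, -0.600)| = 1.803 m/s.

1.8 m/s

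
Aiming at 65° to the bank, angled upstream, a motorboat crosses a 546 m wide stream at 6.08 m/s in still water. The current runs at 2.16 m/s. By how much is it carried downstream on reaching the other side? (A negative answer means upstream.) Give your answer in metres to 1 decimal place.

Perpendicular speed = 5.510 m/s; crossing time = 546 / 5.510 = 99.086 s.
Net downstream speed = -0.410 m/s.
Drift = -0.410 × 99.086 = -40.578 m (upstream).

-40.6 m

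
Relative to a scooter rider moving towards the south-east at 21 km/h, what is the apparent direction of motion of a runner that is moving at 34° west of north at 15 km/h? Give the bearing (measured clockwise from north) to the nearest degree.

Taking east as x and north as y: runner velocity = (-8.388, 12.436) km/h; scooter rider velocity = (14.849, -14.849) km/h.
Velocity of runner relative to scooter rider = (-8.388, 12.436) − (14.849, -14.849) = (-23.237, 27.285) km/h.
Bearing = atan2(-23.24, 27.28) = 319.58° clockwise from north.

320°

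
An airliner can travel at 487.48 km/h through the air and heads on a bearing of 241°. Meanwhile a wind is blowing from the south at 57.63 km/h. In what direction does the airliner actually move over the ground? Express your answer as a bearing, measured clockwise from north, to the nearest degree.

Taking east as x and north as y: velocity relative to the air = (-426.360, -236.335) km/h; the air relative to ground = (0.000, 57.630) km/h.
Velocity relative to ground = (-426.360, -236.335) + (0.000, 57.630) = (-426.360, -178.705) km/h.
Bearing = atan2(-426.36, -178.70) = 247.26° clockwise from north.

247°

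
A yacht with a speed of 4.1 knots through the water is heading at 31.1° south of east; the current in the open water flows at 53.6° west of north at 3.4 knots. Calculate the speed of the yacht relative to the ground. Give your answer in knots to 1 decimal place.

Taking east as x and north as y: velocity relative to the water = (3.511, -2.118) knots; the water relative to ground = (-2.737, 2.018) knots.
Velocity relative to ground = (3.511, -2.118) + (-2.737, 2.018) = (0.774, -0.100) knots.
Speed = |(0.774, -0.100)| = 0.781 knots.

0.8 knots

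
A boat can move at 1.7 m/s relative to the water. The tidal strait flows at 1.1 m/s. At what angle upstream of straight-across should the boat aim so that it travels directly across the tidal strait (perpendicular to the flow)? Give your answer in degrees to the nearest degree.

40°

To cancel the current, the upstream component of the boat's velocity must equal the flow: 1.7 sin θ = 1.1.
sin θ = 1.1 / 1.7 = 0.6471.
θ = arcsin(0.6471) = 40.320°.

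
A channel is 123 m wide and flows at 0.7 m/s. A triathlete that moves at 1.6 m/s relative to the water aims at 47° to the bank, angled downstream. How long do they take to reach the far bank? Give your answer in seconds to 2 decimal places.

The component of the triathlete's velocity perpendicular to the bank is 1.6 × sin 47° = 1.170 m/s.
The current is parallel to the bank, so it does not affect the crossing time.
Time = 123 / 1.170 = 105.113 s.

105.11 s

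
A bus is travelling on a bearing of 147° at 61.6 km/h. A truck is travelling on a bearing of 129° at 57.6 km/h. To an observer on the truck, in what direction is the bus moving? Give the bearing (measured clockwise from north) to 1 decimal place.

216.0°

Taking east as x and north as y: bus velocity = (33.550, -51.662) km/h; truck velocity = (44.764, -36.249) km/h.
Velocity of bus relative to truck = (33.550, -51.662) − (44.764, -36.249) = (-11.214, -15.413) km/h.
Bearing = atan2(-11.21, -15.41) = 216.04° clockwise from north.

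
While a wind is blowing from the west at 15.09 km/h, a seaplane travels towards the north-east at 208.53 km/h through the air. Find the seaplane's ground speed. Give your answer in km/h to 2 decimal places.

Taking east as x and north as y: velocity relative to the air = (147.453, 147.453) km/h; the air relative to ground = (15.090, 0.000) km/h.
Velocity relative to ground = (147.453, 147.453) + (15.090, 0.000) = (162.543, 147.453) km/h.
Speed = |(162.543, 147.453)| = 219.460 km/h.

219.46 km/h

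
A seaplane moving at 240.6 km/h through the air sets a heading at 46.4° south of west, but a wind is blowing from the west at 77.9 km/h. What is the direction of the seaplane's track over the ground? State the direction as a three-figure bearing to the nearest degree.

Taking east as x and north as y: velocity relative to the air = (-165.922, -174.236) km/h; the air relative to ground = (77.900, 0.000) km/h.
Velocity relative to ground = (-165.922, -174.236) + (77.900, 0.000) = (-88.022, -174.236) km/h.
Bearing = atan2(-88.02, -174.24) = 206.80° clockwise from north.

207°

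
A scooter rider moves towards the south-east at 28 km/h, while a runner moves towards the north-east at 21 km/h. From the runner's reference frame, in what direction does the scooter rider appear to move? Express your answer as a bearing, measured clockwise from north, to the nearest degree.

Taking east as x and north as y: scooter rider velocity = (19.799, -19.799) km/h; runner velocity = (14.849, 14.849) km/h.
Velocity of scooter rider relative to runner = (19.799, -19.799) − (14.849, 14.849) = (4.950, -34.648) km/h.
Bearing = atan2(4.95, -34.65) = 171.87° clockwise from north.

172°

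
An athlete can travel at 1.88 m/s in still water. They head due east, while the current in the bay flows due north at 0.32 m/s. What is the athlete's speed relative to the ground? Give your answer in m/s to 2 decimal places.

1.91 m/s

Taking east as x and north as y: velocity relative to the water = (1.880, 0.000) m/s; the water relative to ground = (0.000, 0.320) m/s.
Velocity relative to ground = (1.880, 0.000) + (0.000, 0.320) = (1.880, 0.320) m/s.
Speed = |(1.880, 0.320)| = 1.907 m/s.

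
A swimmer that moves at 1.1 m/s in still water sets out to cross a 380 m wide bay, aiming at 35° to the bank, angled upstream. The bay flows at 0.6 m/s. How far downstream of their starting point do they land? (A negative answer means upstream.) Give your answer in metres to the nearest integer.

-181 m

Perpendicular speed = 0.631 m/s; crossing time = 380 / 0.631 = 602.282 s.
Net downstream speed = -0.301 m/s.
Drift = -0.301 × 602.282 = -181.327 m (upstream).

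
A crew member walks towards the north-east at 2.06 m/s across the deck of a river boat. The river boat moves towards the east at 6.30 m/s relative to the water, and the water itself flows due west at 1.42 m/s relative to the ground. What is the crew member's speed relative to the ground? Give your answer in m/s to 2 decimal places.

In east/north components (m/s): crew member relative to river boat = (1.457, 1.457); river boat relative to water = (6.300, 0.000); water relative to ground = (-1.420, 0.000).
Sum = (6.337, 1.457) m/s.
Speed = |(6.337, 1.457)| = 6.502 m/s.

6.50 m/s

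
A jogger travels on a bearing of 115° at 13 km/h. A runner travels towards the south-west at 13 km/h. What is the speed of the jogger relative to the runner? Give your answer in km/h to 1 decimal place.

Taking east as x and north as y: jogger velocity = (11.782, -5.494) km/h; runner velocity = (-9.192, -9.192) km/h.
Velocity of jogger relative to runner = (11.782, -5.494) − (-9.192, -9.192) = (20.974, 3.698) km/h.
Magnitude = |(20.974, 3.698)| = 21.298 km/h.

21.3 km/h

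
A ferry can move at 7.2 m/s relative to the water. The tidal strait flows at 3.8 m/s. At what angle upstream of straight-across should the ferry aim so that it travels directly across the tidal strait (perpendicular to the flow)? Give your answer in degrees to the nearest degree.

32°

To cancel the current, the upstream component of the ferry's velocity must equal the flow: 7.2 sin θ = 3.8.
sin θ = 3.8 / 7.2 = 0.5278.
θ = arcsin(0.5278) = 31.855°.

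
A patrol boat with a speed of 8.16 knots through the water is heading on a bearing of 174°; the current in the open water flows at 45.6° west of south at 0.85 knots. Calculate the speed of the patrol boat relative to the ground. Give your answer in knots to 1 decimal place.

Taking east as x and north as y: velocity relative to the water = (0.853, -8.115) knots; the water relative to ground = (-0.607, -0.595) knots.
Velocity relative to ground = (0.853, -8.115) + (-0.607, -0.595) = (0.246, -8.710) knots.
Speed = |(0.246, -8.710)| = 8.713 knots.

8.7 knots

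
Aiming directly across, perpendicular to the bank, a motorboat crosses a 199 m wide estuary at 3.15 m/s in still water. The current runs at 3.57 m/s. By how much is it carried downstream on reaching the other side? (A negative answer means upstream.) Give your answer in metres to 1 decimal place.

Perpendicular speed = 3.150 m/s; crossing time = 199 / 3.150 = 63.175 s.
Net downstream speed = 3.570 m/s.
Drift = 3.570 × 63.175 = 225.533 m (downstream).

225.5 m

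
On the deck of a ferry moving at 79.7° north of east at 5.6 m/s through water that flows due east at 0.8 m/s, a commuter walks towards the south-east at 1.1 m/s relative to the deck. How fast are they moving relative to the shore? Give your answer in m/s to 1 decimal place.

In east/north components (m/s): commuter relative to ferry = (0.778, -0.778); ferry relative to water = (1.001, 5.510); water relative to ground = (0.800, 0.000).
Sum = (2.579, 4.732) m/s.
Speed = |(2.579, 4.732)| = 5.389 m/s.

5.4 m/s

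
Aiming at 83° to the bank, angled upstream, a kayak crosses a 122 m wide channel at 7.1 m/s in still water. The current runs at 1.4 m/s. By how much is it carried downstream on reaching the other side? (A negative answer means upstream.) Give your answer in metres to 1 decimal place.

9.3 m

Perpendicular speed = 7.047 m/s; crossing time = 122 / 7.047 = 17.312 s.
Net downstream speed = 0.535 m/s.
Drift = 0.535 × 17.312 = 9.257 m (downstream).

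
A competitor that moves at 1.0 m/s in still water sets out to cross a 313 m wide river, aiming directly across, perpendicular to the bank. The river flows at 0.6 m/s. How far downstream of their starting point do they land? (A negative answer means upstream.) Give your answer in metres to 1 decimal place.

187.8 m

Perpendicular speed = 1.000 m/s; crossing time = 313 / 1.000 = 313.000 s.
Net downstream speed = 0.600 m/s.
Drift = 0.600 × 313.000 = 187.800 m (downstream).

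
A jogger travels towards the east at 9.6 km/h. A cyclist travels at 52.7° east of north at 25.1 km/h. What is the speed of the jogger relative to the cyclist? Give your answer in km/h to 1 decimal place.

Taking east as x and north as y: jogger velocity = (9.600, 0.000) km/h; cyclist velocity = (19.966, 15.210) km/h.
Velocity of jogger relative to cyclist = (9.600, 0.000) − (19.966, 15.210) = (-10.366, -15.210) km/h.
Magnitude = |(-10.366, -15.210)| = 18.407 km/h.

18.4 km/h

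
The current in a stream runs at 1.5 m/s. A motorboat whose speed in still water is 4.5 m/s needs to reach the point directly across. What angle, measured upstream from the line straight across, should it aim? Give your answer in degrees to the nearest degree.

To cancel the current, the upstream component of the motorboat's velocity must equal the flow: 4.5 sin θ = 1.5.
sin θ = 1.5 / 4.5 = 0.3333.
θ = arcsin(0.3333) = 19.471°.

19°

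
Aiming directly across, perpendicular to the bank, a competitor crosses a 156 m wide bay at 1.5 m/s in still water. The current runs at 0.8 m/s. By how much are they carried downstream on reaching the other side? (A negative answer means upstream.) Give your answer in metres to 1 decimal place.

Perpendicular speed = 1.500 m/s; crossing time = 156 / 1.500 = 104.000 s.
Net downstream speed = 0.800 m/s.
Drift = 0.800 × 104.000 = 83.200 m (downstream).

83.2 m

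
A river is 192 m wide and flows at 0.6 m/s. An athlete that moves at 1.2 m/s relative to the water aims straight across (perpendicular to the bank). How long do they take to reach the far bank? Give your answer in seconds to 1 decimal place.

The component of the athlete's velocity perpendicular to the bank is 1.2 m/s.
The current is parallel to the bank, so it does not affect the crossing time.
Time = 192 / 1.200 = 160.000 s.

160.0 s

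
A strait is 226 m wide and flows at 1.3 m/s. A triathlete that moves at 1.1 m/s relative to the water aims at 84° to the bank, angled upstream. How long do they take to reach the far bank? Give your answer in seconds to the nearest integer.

207 s

The component of the triathlete's velocity perpendicular to the bank is 1.1 × sin 84° = 1.094 m/s.
The flow acts along the bank and has no component across it.
Time = 226 / 1.094 = 206.586 s.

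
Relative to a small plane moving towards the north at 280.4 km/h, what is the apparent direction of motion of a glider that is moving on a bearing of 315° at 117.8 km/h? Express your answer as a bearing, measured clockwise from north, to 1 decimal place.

202.9°

Taking east as x and north as y: glider velocity = (-83.297, 83.297) km/h; small plane velocity = (0.000, 280.400) km/h.
Velocity of glider relative to small plane = (-83.297, 83.297) − (0.000, 280.400) = (-83.297, -197.103) km/h.
Bearing = atan2(-83.30, -197.10) = 202.91° clockwise from north.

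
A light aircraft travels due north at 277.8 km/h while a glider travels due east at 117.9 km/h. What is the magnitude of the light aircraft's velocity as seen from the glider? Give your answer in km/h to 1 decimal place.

301.8 km/h

Taking east as x and north as y: light aircraft velocity = (0.000, 277.800) km/h; glider velocity = (117.900, 0.000) km/h.
Velocity of light aircraft relative to glider = (0.000, 277.800) − (117.900, 0.000) = (-117.900, 277.800) km/h.
Magnitude = |(-117.900, 277.800)| = 301.783 km/h.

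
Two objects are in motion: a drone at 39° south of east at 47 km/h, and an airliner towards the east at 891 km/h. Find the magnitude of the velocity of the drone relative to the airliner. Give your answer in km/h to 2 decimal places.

854.99 km/h

Taking east as x and north as y: drone velocity = (36.526, -29.578) km/h; airliner velocity = (891.000, 0.000) km/h.
Velocity of drone relative to airliner = (36.526, -29.578) − (891.000, 0.000) = (-854.474, -29.578) km/h.
Magnitude = |(-854.474, -29.578)| = 854.986 km/h.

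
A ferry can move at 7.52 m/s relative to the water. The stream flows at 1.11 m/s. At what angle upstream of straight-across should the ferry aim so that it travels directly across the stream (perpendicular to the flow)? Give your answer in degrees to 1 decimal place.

To cancel the current, the upstream component of the ferry's velocity must equal the flow: 7.52 sin θ = 1.11.
sin θ = 1.11 / 7.52 = 0.1476.
θ = arcsin(0.1476) = 8.488°.

8.5°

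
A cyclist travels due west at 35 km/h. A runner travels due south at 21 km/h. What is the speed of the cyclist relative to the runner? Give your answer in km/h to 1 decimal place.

40.8 km/h

Taking east as x and north as y: cyclist velocity = (-35.000, 0.000) km/h; runner velocity = (0.000, -21.000) km/h.
Velocity of cyclist relative to runner = (-35.000, 0.000) − (0.000, -21.000) = (-35.000, 21.000) km/h.
Magnitude = |(-35.000, 21.000)| = 40.817 km/h.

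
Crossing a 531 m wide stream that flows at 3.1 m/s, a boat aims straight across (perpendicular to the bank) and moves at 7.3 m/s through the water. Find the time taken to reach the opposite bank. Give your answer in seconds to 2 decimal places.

The component of the boat's velocity perpendicular to the bank is 7.3 m/s.
Only the cross-stream component determines the crossing time; the current contributes nothing perpendicular to the bank.
Time = 531 / 7.300 = 72.740 s.

72.74 s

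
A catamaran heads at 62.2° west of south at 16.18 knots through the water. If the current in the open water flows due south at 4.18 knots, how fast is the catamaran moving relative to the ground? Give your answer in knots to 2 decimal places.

18.50 knots

Taking east as x and north as y: velocity relative to the water = (-14.313, -7.546) knots; the water relative to ground = (0.000, -4.180) knots.
Velocity relative to ground = (-14.313, -7.546) + (0.000, -4.180) = (-14.313, -11.726) knots.
Speed = |(-14.313, -11.726)| = 18.503 knots.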